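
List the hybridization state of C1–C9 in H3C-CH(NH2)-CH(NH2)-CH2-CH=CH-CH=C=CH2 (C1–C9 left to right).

C1 sp3, C2 sp3, C3 sp3, C4 sp3, C5 sp2, C6 sp2, C7 sp2, C8 sp, C9 sp2

C1: 4 σ bonds — 4 electron domains, sp3.
C2 has 4 σ bonds: steric number 4 → sp3.
C3 (4 σ bonds) has steric number 4: sp3.
C4 — 4 σ bonds. Steric number 4, so sp3.
C5 — 3 σ bonds, plus one π bond. Steric number 3, so sp2.
C6: 3 σ bonds, plus one π bond; 3 regions of electron density → sp2.
C7: 3 σ bonds, plus one π bond; 3 regions of electron density → sp2.
C8 is sp: 2 σ bonds, plus two π bonds, 2 electron-density regions.
C9: 3 σ bonds, plus one π bond — 3 electron domains, sp2.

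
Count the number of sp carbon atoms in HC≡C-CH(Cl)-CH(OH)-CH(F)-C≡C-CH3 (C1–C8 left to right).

4

C1: sp ✓
C2: sp ✓
C3: sp3
C4: sp3
C5: sp3
C6: sp ✓
C7: sp ✓
C8: sp3
C1, C2, C6, C7 → 4 sp carbons.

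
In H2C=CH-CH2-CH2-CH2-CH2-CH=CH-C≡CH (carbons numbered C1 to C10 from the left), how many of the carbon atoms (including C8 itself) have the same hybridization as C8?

4

C8 is sp2 (one π bond).
C1: sp2 ✓
C2: sp2 ✓
C3: sp3
C4: sp3
C5: sp3
C6: sp3
C7: sp2 ✓
C8: sp2 ✓
C9: sp
C10: sp
4 carbons are sp2.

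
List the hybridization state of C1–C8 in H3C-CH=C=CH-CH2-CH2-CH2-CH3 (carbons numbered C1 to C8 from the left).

C1 has 4 σ bonds: steric number 4 → sp3.
C2: 3 σ bonds, plus one π bond; 3 regions of electron density → sp2.
C3 — 2 σ bonds, plus two π bonds. Steric number 2, so sp.
C4 (3 σ bonds, plus one π bond) has steric number 3: sp2.
C5 has 4 σ bonds: steric number 4 → sp3.
C6: 4 σ bonds; 4 regions of electron density → sp3.
C7 has 4 σ bonds: steric number 4 → sp3.
C8: 4 σ bonds — 4 electron domains, sp3.

C1 sp3, C2 sp2, C3 sp, C4 sp2, C5 sp3, C6 sp3, C7 sp3, C8 sp3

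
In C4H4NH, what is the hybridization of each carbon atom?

sp²

Each carbon atom carries 3 σ bonds, plus one π bond, giving a steric number of 3, so it is sp2.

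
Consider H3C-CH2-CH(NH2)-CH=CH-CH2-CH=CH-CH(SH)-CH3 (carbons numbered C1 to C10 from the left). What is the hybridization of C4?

sp²

C4 is sp2: 3 σ bonds, plus one π bond, 3 electron-density regions.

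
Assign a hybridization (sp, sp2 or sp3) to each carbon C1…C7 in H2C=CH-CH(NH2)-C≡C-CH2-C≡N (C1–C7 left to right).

C1 sp2, C2 sp2, C3 sp3, C4 sp, C5 sp, C6 sp3, C7 sp

C1: 3 σ bonds, plus one π bond; 3 regions of electron density → sp2.
C2: 3 σ bonds, plus one π bond — 3 electron domains, sp2.
C3 has 4 σ bonds: steric number 4 → sp3.
C4: 2 σ bonds, plus two π bonds — 2 electron domains, sp.
C5: 2 σ bonds, plus two π bonds; 2 regions of electron density → sp.
C6: 4 σ bonds — 4 electron domains, sp3.
C7: 2 σ bonds, plus two π bonds; 2 regions of electron density → sp.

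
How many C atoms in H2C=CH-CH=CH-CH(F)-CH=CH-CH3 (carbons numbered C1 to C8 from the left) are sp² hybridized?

6

C1: sp2 ✓
C2: sp2 ✓
C3: sp2 ✓
C4: sp2 ✓
C5: sp3
C6: sp2 ✓
C7: sp2 ✓
C8: sp3
C1, C2, C3, C4, C6, C7 → 6 sp2 carbons.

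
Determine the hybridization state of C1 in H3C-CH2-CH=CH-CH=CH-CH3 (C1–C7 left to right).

C1 is sp3: 4 σ bonds, 4 electron-density regions.

sp³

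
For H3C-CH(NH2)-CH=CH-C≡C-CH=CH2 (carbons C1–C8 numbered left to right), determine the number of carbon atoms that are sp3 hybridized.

2

C1: sp3 ✓
C2: sp3 ✓
C3: sp2
C4: sp2
C5: sp
C6: sp
C7: sp2
C8: sp2
C1, C2 → 2 sp3 carbons.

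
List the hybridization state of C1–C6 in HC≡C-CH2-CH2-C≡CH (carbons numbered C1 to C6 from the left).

C1 sp, C2 sp, C3 sp3, C4 sp3, C5 sp, C6 sp

C1 (2 σ bonds, plus two π bonds) has steric number 2: sp.
C2: 2 σ bonds, plus two π bonds — 2 electron domains, sp.
C3 — 4 σ bonds. Steric number 4, so sp3.
C4 carries 4 σ bonds, giving a steric number of 4, so it is sp3.
C5 carries 2 σ bonds, plus two π bonds, giving a steric number of 2, so it is sp.
C6: 2 σ bonds, plus two π bonds; 2 regions of electron density → sp.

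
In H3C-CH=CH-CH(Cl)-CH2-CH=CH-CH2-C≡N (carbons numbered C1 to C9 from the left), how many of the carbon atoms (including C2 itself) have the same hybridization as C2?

C2 is sp2 (one π bond).
C1: sp3
C2: sp2 ✓
C3: sp2 ✓
C4: sp3
C5: sp3
C6: sp2 ✓
C7: sp2 ✓
C8: sp3
C9: sp
4 carbons are sp2.

4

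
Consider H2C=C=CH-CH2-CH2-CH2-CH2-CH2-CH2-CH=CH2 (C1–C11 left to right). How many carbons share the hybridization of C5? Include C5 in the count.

C5 is sp3 (only σ bonds).
C1: sp2
C2: sp
C3: sp2
C4: sp3 ✓
C5: sp3 ✓
C6: sp3 ✓
C7: sp3 ✓
C8: sp3 ✓
C9: sp3 ✓
C10: sp2
C11: sp2
6 carbons are sp3.

6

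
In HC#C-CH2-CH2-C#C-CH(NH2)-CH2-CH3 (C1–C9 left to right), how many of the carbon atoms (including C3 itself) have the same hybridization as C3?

5

C3 is sp3 (only σ bonds).
C1: sp
C2: sp
C3: sp3 ✓
C4: sp3 ✓
C5: sp
C6: sp
C7: sp3 ✓
C8: sp3 ✓
C9: sp3 ✓
5 carbons are sp3.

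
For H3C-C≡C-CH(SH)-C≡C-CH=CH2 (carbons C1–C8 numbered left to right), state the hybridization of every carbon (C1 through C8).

C1 (4 σ bonds) has steric number 4: sp3.
C2 is sp: 2 σ bonds, plus two π bonds, 2 electron-density regions.
C3 has 2 σ bonds, plus two π bonds: steric number 2 → sp.
C4 (4 σ bonds) has steric number 4: sp3.
C5 carries 2 σ bonds, plus two π bonds, giving a steric number of 2, so it is sp.
C6 (2 σ bonds, plus two π bonds) has steric number 2: sp.
C7 — 3 σ bonds, plus one π bond. Steric number 3, so sp2.
C8 is sp2: 3 σ bonds, plus one π bond, 3 electron-density regions.

C1 sp3, C2 sp, C3 sp, C4 sp3, C5 sp, C6 sp, C7 sp2, C8 sp2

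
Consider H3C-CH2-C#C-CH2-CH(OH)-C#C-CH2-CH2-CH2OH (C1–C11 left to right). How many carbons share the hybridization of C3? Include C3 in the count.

4

C3 is sp (two π bonds).
C1: sp3
C2: sp3
C3: sp ✓
C4: sp ✓
C5: sp3
C6: sp3
C7: sp ✓
C8: sp ✓
C9: sp3
C10: sp3
C11: sp3
4 carbons are sp.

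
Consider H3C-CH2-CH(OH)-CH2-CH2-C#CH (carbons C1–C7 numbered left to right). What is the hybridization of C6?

sp

C6 — 2 σ bonds, plus two π bonds. Steric number 2, so sp.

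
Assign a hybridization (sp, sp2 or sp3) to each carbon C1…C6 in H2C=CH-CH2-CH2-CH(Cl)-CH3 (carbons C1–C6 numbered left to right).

C1 sp2, C2 sp2, C3 sp3, C4 sp3, C5 sp3, C6 sp3

C1: 3 σ bonds, plus one π bond; 3 regions of electron density → sp2.
C2 is sp2: 3 σ bonds, plus one π bond, 3 electron-density regions.
C3 carries 4 σ bonds, giving a steric number of 4, so it is sp3.
C4 is sp3: 4 σ bonds, 4 electron-density regions.
C5 — 4 σ bonds. Steric number 4, so sp3.
C6 — 4 σ bonds. Steric number 4, so sp3.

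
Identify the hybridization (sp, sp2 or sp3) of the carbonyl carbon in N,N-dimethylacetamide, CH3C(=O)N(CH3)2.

The carbonyl carbon (3 σ bonds, plus one π bond) has steric number 3: sp2.

sp2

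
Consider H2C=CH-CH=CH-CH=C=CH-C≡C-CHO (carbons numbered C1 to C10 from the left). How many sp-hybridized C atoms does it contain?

C1: sp2
C2: sp2
C3: sp2
C4: sp2
C5: sp2
C6: sp ✓
C7: sp2
C8: sp ✓
C9: sp ✓
C10: sp2
C6, C8, C9 → 3 sp carbons.

3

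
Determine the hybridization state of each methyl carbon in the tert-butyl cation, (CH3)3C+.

Each methyl carbon carries 4 σ bonds, giving a steric number of 4, so it is sp3.

sp³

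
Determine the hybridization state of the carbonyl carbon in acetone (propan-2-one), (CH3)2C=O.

sp^2

The carbonyl carbon: 3 σ bonds, plus one π bond — 3 electron domains, sp2.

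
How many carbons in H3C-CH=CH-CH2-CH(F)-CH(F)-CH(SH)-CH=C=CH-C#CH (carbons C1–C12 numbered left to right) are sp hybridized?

C1: sp3
C2: sp2
C3: sp2
C4: sp3
C5: sp3
C6: sp3
C7: sp3
C8: sp2
C9: sp ✓
C10: sp2
C11: sp ✓
C12: sp ✓
C9, C11, C12 → 3 sp carbons.

3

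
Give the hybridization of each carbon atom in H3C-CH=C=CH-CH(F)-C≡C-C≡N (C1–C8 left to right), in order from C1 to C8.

C1 sp3, C2 sp2, C3 sp, C4 sp2, C5 sp3, C6 sp, C7 sp, C8 sp

C1 — 4 σ bonds. Steric number 4, so sp3.
C2 is sp2: 3 σ bonds, plus one π bond, 3 electron-density regions.
C3 is sp: 2 σ bonds, plus two π bonds, 2 electron-density regions.
C4: 3 σ bonds, plus one π bond; 3 regions of electron density → sp2.
C5: 4 σ bonds — 4 electron domains, sp3.
C6: 2 σ bonds, plus two π bonds; 2 regions of electron density → sp.
C7: 2 σ bonds, plus two π bonds — 2 electron domains, sp.
C8 (2 σ bonds, plus two π bonds) has steric number 2: sp.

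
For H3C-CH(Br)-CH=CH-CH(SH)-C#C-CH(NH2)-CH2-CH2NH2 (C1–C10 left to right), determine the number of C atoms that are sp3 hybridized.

C1: sp3 ✓
C2: sp3 ✓
C3: sp2
C4: sp2
C5: sp3 ✓
C6: sp
C7: sp
C8: sp3 ✓
C9: sp3 ✓
C10: sp3 ✓
C1, C2, C5, C8, C9, C10 → 6 sp3 carbons.

6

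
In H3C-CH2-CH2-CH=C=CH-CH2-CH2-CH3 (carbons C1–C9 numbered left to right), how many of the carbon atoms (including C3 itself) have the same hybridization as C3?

C3 is sp3 (only σ bonds).
C1: sp3 ✓
C2: sp3 ✓
C3: sp3 ✓
C4: sp2
C5: sp
C6: sp2
C7: sp3 ✓
C8: sp3 ✓
C9: sp3 ✓
6 carbons are sp3.

6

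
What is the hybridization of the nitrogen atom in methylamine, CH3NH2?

sp³

Three σ bonds + one lone pair = steric number 4 → sp3.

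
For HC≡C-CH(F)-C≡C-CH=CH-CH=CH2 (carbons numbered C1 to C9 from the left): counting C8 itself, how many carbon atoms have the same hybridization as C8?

4

C8 is sp2 (one π bond).
C1: sp
C2: sp
C3: sp3
C4: sp
C5: sp
C6: sp2 ✓
C7: sp2 ✓
C8: sp2 ✓
C9: sp2 ✓
4 carbons are sp2.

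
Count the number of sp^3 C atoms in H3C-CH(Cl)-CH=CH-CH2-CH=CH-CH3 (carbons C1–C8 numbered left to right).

4

C1: sp3 ✓
C2: sp3 ✓
C3: sp2
C4: sp2
C5: sp3 ✓
C6: sp2
C7: sp2
C8: sp3 ✓
C1, C2, C5, C8 → 4 sp3 carbons.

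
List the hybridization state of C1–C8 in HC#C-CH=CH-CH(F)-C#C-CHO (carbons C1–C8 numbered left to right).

C1 carries 2 σ bonds, plus two π bonds, giving a steric number of 2, so it is sp.
C2: 2 σ bonds, plus two π bonds — 2 electron domains, sp.
C3 (3 σ bonds, plus one π bond) has steric number 3: sp2.
C4 carries 3 σ bonds, plus one π bond, giving a steric number of 3, so it is sp2.
C5: 4 σ bonds — 4 electron domains, sp3.
C6 (2 σ bonds, plus two π bonds) has steric number 2: sp.
C7 carries 2 σ bonds, plus two π bonds, giving a steric number of 2, so it is sp.
C8 is sp2: 3 σ bonds, plus one π bond, 3 electron-density regions.

C1 sp, C2 sp, C3 sp2, C4 sp2, C5 sp3, C6 sp, C7 sp, C8 sp2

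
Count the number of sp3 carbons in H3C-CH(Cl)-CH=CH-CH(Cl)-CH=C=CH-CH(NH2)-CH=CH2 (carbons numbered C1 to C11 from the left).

C1: sp3 ✓
C2: sp3 ✓
C3: sp2
C4: sp2
C5: sp3 ✓
C6: sp2
C7: sp
C8: sp2
C9: sp3 ✓
C10: sp2
C11: sp2
C1, C2, C5, C9 → 4 sp3 carbons.

4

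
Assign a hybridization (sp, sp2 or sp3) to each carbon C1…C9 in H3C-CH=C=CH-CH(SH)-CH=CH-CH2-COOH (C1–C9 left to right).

C1 sp3, C2 sp2, C3 sp, C4 sp2, C5 sp3, C6 sp2, C7 sp2, C8 sp3, C9 sp2

C1: 4 σ bonds; 4 regions of electron density → sp3.
C2 — 3 σ bonds, plus one π bond. Steric number 3, so sp2.
C3: 2 σ bonds, plus two π bonds; 2 regions of electron density → sp.
C4 has 3 σ bonds, plus one π bond: steric number 3 → sp2.
C5 is sp3: 4 σ bonds, 4 electron-density regions.
C6 — 3 σ bonds, plus one π bond. Steric number 3, so sp2.
C7: 3 σ bonds, plus one π bond; 3 regions of electron density → sp2.
C8 is sp3: 4 σ bonds, 4 electron-density regions.
C9 has 3 σ bonds, plus one π bond: steric number 3 → sp2.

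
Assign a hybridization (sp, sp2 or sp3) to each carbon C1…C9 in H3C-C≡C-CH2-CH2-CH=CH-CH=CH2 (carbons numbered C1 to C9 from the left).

C1 sp3, C2 sp, C3 sp, C4 sp3, C5 sp3, C6 sp2, C7 sp2, C8 sp2, C9 sp2

C1 (4 σ bonds) has steric number 4: sp3.
C2: 2 σ bonds, plus two π bonds — 2 electron domains, sp.
C3 is sp: 2 σ bonds, plus two π bonds, 2 electron-density regions.
C4 carries 4 σ bonds, giving a steric number of 4, so it is sp3.
C5: 4 σ bonds; 4 regions of electron density → sp3.
C6 has 3 σ bonds, plus one π bond: steric number 3 → sp2.
C7 (3 σ bonds, plus one π bond) has steric number 3: sp2.
C8: 3 σ bonds, plus one π bond; 3 regions of electron density → sp2.
C9: 3 σ bonds, plus one π bond — 3 electron domains, sp2.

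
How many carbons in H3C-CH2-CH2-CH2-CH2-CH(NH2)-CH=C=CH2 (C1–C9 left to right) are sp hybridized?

C1: sp3
C2: sp3
C3: sp3
C4: sp3
C5: sp3
C6: sp3
C7: sp2
C8: sp ✓
C9: sp2
C8 → 1 sp carbon.

1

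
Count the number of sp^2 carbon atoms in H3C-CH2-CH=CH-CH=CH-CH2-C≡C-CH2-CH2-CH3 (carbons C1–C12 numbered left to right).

C1: sp3
C2: sp3
C3: sp2 ✓
C4: sp2 ✓
C5: sp2 ✓
C6: sp2 ✓
C7: sp3
C8: sp
C9: sp
C10: sp3
C11: sp3
C12: sp3
C3, C4, C5, C6 → 4 sp2 carbons.

4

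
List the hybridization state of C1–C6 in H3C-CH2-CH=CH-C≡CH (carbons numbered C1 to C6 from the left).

C1 sp3, C2 sp3, C3 sp2, C4 sp2, C5 sp, C6 sp

C1 is sp3: 4 σ bonds, 4 electron-density regions.
C2 (4 σ bonds) has steric number 4: sp3.
C3 (3 σ bonds, plus one π bond) has steric number 3: sp2.
C4 has 3 σ bonds, plus one π bond: steric number 3 → sp2.
C5 (2 σ bonds, plus two π bonds) has steric number 2: sp.
C6 carries 2 σ bonds, plus two π bonds, giving a steric number of 2, so it is sp.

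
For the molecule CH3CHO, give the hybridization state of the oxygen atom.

sp²

The oxygen atom — 1 σ bond and 2 lone pairs, plus one π bond. Steric number 3, so sp2.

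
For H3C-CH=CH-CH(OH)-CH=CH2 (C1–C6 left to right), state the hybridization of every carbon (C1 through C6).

C1 is sp3: 4 σ bonds, 4 electron-density regions.
C2: 3 σ bonds, plus one π bond; 3 regions of electron density → sp2.
C3: 3 σ bonds, plus one π bond; 3 regions of electron density → sp2.
C4 has 4 σ bonds: steric number 4 → sp3.
C5 — 3 σ bonds, plus one π bond. Steric number 3, so sp2.
C6 carries 3 σ bonds, plus one π bond, giving a steric number of 3, so it is sp2.

C1 sp3, C2 sp2, C3 sp2, C4 sp3, C5 sp2, C6 sp2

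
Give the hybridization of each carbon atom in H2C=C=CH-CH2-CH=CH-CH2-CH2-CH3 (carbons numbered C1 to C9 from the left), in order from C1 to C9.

C1 sp2, C2 sp, C3 sp2, C4 sp3, C5 sp2, C6 sp2, C7 sp3, C8 sp3, C9 sp3

C1 carries 3 σ bonds, plus one π bond, giving a steric number of 3, so it is sp2.
C2 — 2 σ bonds, plus two π bonds. Steric number 2, so sp.
C3 — 3 σ bonds, plus one π bond. Steric number 3, so sp2.
C4 — 4 σ bonds. Steric number 4, so sp3.
C5 — 3 σ bonds, plus one π bond. Steric number 3, so sp2.
C6 — 3 σ bonds, plus one π bond. Steric number 3, so sp2.
C7 has 4 σ bonds: steric number 4 → sp3.
C8 — 4 σ bonds. Steric number 4, so sp3.
C9 (4 σ bonds) has steric number 4: sp3.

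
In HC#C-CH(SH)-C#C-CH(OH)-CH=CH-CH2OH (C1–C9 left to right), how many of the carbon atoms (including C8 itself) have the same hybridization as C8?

C8 is sp2 (one π bond).
C1: sp
C2: sp
C3: sp3
C4: sp
C5: sp
C6: sp3
C7: sp2 ✓
C8: sp2 ✓
C9: sp3
2 carbons are sp2.

2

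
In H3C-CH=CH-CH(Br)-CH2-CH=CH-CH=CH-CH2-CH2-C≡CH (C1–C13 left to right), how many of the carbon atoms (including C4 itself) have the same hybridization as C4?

C4 is sp3 (only σ bonds).
C1: sp3 ✓
C2: sp2
C3: sp2
C4: sp3 ✓
C5: sp3 ✓
C6: sp2
C7: sp2
C8: sp2
C9: sp2
C10: sp3 ✓
C11: sp3 ✓
C12: sp
C13: sp
5 carbons are sp3.

5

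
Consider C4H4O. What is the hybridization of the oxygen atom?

sp^2

One O lone pair is in the aromatic π system (p orbital), the other is in an sp2 hybrid in the ring plane; O has two σ bonds + one in-plane lone pair → sp2.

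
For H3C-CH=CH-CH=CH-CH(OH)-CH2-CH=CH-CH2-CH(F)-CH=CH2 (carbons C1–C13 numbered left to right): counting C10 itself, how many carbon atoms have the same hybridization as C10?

5

C10 is sp3 (only σ bonds).
C1: sp3 ✓
C2: sp2
C3: sp2
C4: sp2
C5: sp2
C6: sp3 ✓
C7: sp3 ✓
C8: sp2
C9: sp2
C10: sp3 ✓
C11: sp3 ✓
C12: sp2
C13: sp2
5 carbons are sp3.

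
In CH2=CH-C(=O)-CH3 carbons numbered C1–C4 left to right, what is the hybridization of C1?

sp^2

C1: 3 σ bonds, plus one π bond — 3 electron domains, sp2.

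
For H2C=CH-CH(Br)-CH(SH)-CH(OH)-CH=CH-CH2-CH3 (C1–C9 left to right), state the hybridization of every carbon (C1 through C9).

C1: 3 σ bonds, plus one π bond — 3 electron domains, sp2.
C2: 3 σ bonds, plus one π bond — 3 electron domains, sp2.
C3 — 4 σ bonds. Steric number 4, so sp3.
C4 — 4 σ bonds. Steric number 4, so sp3.
C5 carries 4 σ bonds, giving a steric number of 4, so it is sp3.
C6 has 3 σ bonds, plus one π bond: steric number 3 → sp2.
C7 — 3 σ bonds, plus one π bond. Steric number 3, so sp2.
C8 (4 σ bonds) has steric number 4: sp3.
C9: 4 σ bonds; 4 regions of electron density → sp3.

C1 sp2, C2 sp2, C3 sp3, C4 sp3, C5 sp3, C6 sp2, C7 sp2, C8 sp3, C9 sp3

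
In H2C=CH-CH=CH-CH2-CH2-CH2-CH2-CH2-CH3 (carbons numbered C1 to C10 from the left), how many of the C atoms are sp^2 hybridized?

C1: sp2 ✓
C2: sp2 ✓
C3: sp2 ✓
C4: sp2 ✓
C5: sp3
C6: sp3
C7: sp3
C8: sp3
C9: sp3
C10: sp3
C1, C2, C3, C4 → 4 sp2 carbons.

4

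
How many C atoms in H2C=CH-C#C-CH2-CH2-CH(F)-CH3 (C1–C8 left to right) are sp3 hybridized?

4

C1: sp2
C2: sp2
C3: sp
C4: sp
C5: sp3 ✓
C6: sp3 ✓
C7: sp3 ✓
C8: sp3 ✓
C5, C6, C7, C8 → 4 sp3 carbons.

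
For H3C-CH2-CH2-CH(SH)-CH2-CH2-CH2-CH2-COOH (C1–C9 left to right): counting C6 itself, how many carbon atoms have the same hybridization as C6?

8

C6 is sp3 (only σ bonds).
C1: sp3 ✓
C2: sp3 ✓
C3: sp3 ✓
C4: sp3 ✓
C5: sp3 ✓
C6: sp3 ✓
C7: sp3 ✓
C8: sp3 ✓
C9: sp2
8 carbons are sp3.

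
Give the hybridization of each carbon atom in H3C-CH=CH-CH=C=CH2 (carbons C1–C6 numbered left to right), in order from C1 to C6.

C1 sp3, C2 sp2, C3 sp2, C4 sp2, C5 sp, C6 sp2

C1 — 4 σ bonds. Steric number 4, so sp3.
C2 is sp2: 3 σ bonds, plus one π bond, 3 electron-density regions.
C3 has 3 σ bonds, plus one π bond: steric number 3 → sp2.
C4 carries 3 σ bonds, plus one π bond, giving a steric number of 3, so it is sp2.
C5: 2 σ bonds, plus two π bonds; 2 regions of electron density → sp.
C6 is sp2: 3 σ bonds, plus one π bond, 3 electron-density regions.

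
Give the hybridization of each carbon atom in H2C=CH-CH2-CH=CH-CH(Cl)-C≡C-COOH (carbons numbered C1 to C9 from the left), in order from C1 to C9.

C1 is sp2: 3 σ bonds, plus one π bond, 3 electron-density regions.
C2 — 3 σ bonds, plus one π bond. Steric number 3, so sp2.
C3 is sp3: 4 σ bonds, 4 electron-density regions.
C4: 3 σ bonds, plus one π bond — 3 electron domains, sp2.
C5 is sp2: 3 σ bonds, plus one π bond, 3 electron-density regions.
C6 — 4 σ bonds. Steric number 4, so sp3.
C7: 2 σ bonds, plus two π bonds; 2 regions of electron density → sp.
C8 carries 2 σ bonds, plus two π bonds, giving a steric number of 2, so it is sp.
C9 has 3 σ bonds, plus one π bond: steric number 3 → sp2.

C1 sp2, C2 sp2, C3 sp3, C4 sp2, C5 sp2, C6 sp3, C7 sp, C8 sp, C9 sp2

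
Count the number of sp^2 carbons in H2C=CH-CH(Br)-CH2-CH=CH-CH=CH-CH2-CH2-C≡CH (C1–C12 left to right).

C1: sp2 ✓
C2: sp2 ✓
C3: sp3
C4: sp3
C5: sp2 ✓
C6: sp2 ✓
C7: sp2 ✓
C8: sp2 ✓
C9: sp3
C10: sp3
C11: sp
C12: sp
C1, C2, C5, C6, C7, C8 → 6 sp2 carbons.

6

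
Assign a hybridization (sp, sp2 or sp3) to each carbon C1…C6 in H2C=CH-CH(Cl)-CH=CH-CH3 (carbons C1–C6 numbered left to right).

C1 sp2, C2 sp2, C3 sp3, C4 sp2, C5 sp2, C6 sp3

C1 — 3 σ bonds, plus one π bond. Steric number 3, so sp2.
C2 has 3 σ bonds, plus one π bond: steric number 3 → sp2.
C3 (4 σ bonds) has steric number 4: sp3.
C4: 3 σ bonds, plus one π bond; 3 regions of electron density → sp2.
C5 — 3 σ bonds, plus one π bond. Steric number 3, so sp2.
C6 has 4 σ bonds: steric number 4 → sp3.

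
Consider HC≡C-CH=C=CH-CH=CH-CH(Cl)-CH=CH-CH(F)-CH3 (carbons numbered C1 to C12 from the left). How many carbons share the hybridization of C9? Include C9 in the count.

6

C9 is sp2 (one π bond).
C1: sp
C2: sp
C3: sp2 ✓
C4: sp
C5: sp2 ✓
C6: sp2 ✓
C7: sp2 ✓
C8: sp3
C9: sp2 ✓
C10: sp2 ✓
C11: sp3
C12: sp3
6 carbons are sp2.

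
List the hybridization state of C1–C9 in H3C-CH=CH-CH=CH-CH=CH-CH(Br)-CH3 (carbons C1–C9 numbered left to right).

C1 — 4 σ bonds. Steric number 4, so sp3.
C2 (3 σ bonds, plus one π bond) has steric number 3: sp2.
C3 (3 σ bonds, plus one π bond) has steric number 3: sp2.
C4: 3 σ bonds, plus one π bond — 3 electron domains, sp2.
C5: 3 σ bonds, plus one π bond; 3 regions of electron density → sp2.
C6 — 3 σ bonds, plus one π bond. Steric number 3, so sp2.
C7: 3 σ bonds, plus one π bond; 3 regions of electron density → sp2.
C8: 4 σ bonds — 4 electron domains, sp3.
C9 carries 4 σ bonds, giving a steric number of 4, so it is sp3.

C1 sp3, C2 sp2, C3 sp2, C4 sp2, C5 sp2, C6 sp2, C7 sp2, C8 sp3, C9 sp3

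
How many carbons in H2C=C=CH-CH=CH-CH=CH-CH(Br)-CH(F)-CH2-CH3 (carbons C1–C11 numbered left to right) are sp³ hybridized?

C1: sp2
C2: sp
C3: sp2
C4: sp2
C5: sp2
C6: sp2
C7: sp2
C8: sp3 ✓
C9: sp3 ✓
C10: sp3 ✓
C11: sp3 ✓
C8, C9, C10, C11 → 4 sp3 carbons.

4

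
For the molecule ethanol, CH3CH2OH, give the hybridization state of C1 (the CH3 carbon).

C1 (the CH3 carbon) — 4 σ bonds. Steric number 4, so sp3.

sp^3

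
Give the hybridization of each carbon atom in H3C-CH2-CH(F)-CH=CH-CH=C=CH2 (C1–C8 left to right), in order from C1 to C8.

C1 sp3, C2 sp3, C3 sp3, C4 sp2, C5 sp2, C6 sp2, C7 sp, C8 sp2

C1: 4 σ bonds; 4 regions of electron density → sp3.
C2: 4 σ bonds; 4 regions of electron density → sp3.
C3 is sp3: 4 σ bonds, 4 electron-density regions.
C4: 3 σ bonds, plus one π bond; 3 regions of electron density → sp2.
C5 is sp2: 3 σ bonds, plus one π bond, 3 electron-density regions.
C6 carries 3 σ bonds, plus one π bond, giving a steric number of 3, so it is sp2.
C7 carries 2 σ bonds, plus two π bonds, giving a steric number of 2, so it is sp.
C8: 3 σ bonds, plus one π bond; 3 regions of electron density → sp2.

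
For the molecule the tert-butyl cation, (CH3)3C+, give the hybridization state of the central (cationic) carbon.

sp^2

Three σ bonds and an empty p orbital; no lone pair → steric number 3 → sp2 and planar.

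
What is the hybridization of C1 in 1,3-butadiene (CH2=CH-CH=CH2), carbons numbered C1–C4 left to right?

sp^2

C1 has 3 σ bonds, plus one π bond: steric number 3 → sp2.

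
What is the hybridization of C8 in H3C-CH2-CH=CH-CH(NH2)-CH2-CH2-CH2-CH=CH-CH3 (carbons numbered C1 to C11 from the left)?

C8 is sp3: 4 σ bonds, 4 electron-density regions.

sp³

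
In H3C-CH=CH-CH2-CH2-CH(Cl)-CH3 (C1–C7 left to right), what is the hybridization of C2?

C2: 3 σ bonds, plus one π bond — 3 electron domains, sp2.

sp²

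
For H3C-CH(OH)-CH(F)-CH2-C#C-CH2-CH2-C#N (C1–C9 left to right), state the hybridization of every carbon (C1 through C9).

C1: 4 σ bonds; 4 regions of electron density → sp3.
C2 has 4 σ bonds: steric number 4 → sp3.
C3 — 4 σ bonds. Steric number 4, so sp3.
C4 — 4 σ bonds. Steric number 4, so sp3.
C5: 2 σ bonds, plus two π bonds; 2 regions of electron density → sp.
C6 has 2 σ bonds, plus two π bonds: steric number 2 → sp.
C7 — 4 σ bonds. Steric number 4, so sp3.
C8 has 4 σ bonds: steric number 4 → sp3.
C9 has 2 σ bonds, plus two π bonds: steric number 2 → sp.

C1 sp3, C2 sp3, C3 sp3, C4 sp3, C5 sp, C6 sp, C7 sp3, C8 sp3, C9 sp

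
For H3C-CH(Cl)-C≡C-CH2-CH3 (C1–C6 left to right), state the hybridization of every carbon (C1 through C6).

C1 sp3, C2 sp3, C3 sp, C4 sp, C5 sp3, C6 sp3

C1 (4 σ bonds) has steric number 4: sp3.
C2 has 4 σ bonds: steric number 4 → sp3.
C3: 2 σ bonds, plus two π bonds — 2 electron domains, sp.
C4: 2 σ bonds, plus two π bonds; 2 regions of electron density → sp.
C5 — 4 σ bonds. Steric number 4, so sp3.
C6 has 4 σ bonds: steric number 4 → sp3.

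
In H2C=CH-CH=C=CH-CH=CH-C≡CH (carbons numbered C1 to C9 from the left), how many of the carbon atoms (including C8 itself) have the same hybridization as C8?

C8 is sp (two π bonds).
C1: sp2
C2: sp2
C3: sp2
C4: sp ✓
C5: sp2
C6: sp2
C7: sp2
C8: sp ✓
C9: sp ✓
3 carbons are sp.

3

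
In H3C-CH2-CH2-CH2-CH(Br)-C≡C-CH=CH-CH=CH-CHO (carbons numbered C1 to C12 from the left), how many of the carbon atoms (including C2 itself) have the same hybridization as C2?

C2 is sp3 (only σ bonds).
C1: sp3 ✓
C2: sp3 ✓
C3: sp3 ✓
C4: sp3 ✓
C5: sp3 ✓
C6: sp
C7: sp
C8: sp2
C9: sp2
C10: sp2
C11: sp2
C12: sp2
5 carbons are sp3.

5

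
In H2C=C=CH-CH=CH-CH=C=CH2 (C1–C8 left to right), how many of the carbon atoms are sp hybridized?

C1: sp2
C2: sp ✓
C3: sp2
C4: sp2
C5: sp2
C6: sp2
C7: sp ✓
C8: sp2
C2, C7 → 2 sp carbons.

2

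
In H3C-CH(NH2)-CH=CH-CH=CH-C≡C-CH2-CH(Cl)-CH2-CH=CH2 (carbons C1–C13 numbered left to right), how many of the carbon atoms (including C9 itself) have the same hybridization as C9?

5

C9 is sp3 (only σ bonds).
C1: sp3 ✓
C2: sp3 ✓
C3: sp2
C4: sp2
C5: sp2
C6: sp2
C7: sp
C8: sp
C9: sp3 ✓
C10: sp3 ✓
C11: sp3 ✓
C12: sp2
C13: sp2
5 carbons are sp3.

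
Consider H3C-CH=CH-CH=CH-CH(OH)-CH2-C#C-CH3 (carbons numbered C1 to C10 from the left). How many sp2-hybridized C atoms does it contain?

C1: sp3
C2: sp2 ✓
C3: sp2 ✓
C4: sp2 ✓
C5: sp2 ✓
C6: sp3
C7: sp3
C8: sp
C9: sp
C10: sp3
C2, C3, C4, C5 → 4 sp2 carbons.

4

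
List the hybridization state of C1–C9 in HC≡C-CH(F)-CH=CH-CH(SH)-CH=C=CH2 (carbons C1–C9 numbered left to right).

C1 sp, C2 sp, C3 sp3, C4 sp2, C5 sp2, C6 sp3, C7 sp2, C8 sp, C9 sp2

C1 (2 σ bonds, plus two π bonds) has steric number 2: sp.
C2: 2 σ bonds, plus two π bonds; 2 regions of electron density → sp.
C3: 4 σ bonds — 4 electron domains, sp3.
C4 — 3 σ bonds, plus one π bond. Steric number 3, so sp2.
C5 is sp2: 3 σ bonds, plus one π bond, 3 electron-density regions.
C6 carries 4 σ bonds, giving a steric number of 4, so it is sp3.
C7 — 3 σ bonds, plus one π bond. Steric number 3, so sp2.
C8 is sp: 2 σ bonds, plus two π bonds, 2 electron-density regions.
C9 — 3 σ bonds, plus one π bond. Steric number 3, so sp2.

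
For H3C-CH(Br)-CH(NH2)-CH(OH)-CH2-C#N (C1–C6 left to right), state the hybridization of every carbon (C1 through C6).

C1 sp3, C2 sp3, C3 sp3, C4 sp3, C5 sp3, C6 sp

C1 carries 4 σ bonds, giving a steric number of 4, so it is sp3.
C2 — 4 σ bonds. Steric number 4, so sp3.
C3 is sp3: 4 σ bonds, 4 electron-density regions.
C4: 4 σ bonds — 4 electron domains, sp3.
C5: 4 σ bonds — 4 electron domains, sp3.
C6 has 2 σ bonds, plus two π bonds: steric number 2 → sp.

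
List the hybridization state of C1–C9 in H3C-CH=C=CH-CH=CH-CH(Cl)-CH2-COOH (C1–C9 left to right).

C1 (4 σ bonds) has steric number 4: sp3.
C2 carries 3 σ bonds, plus one π bond, giving a steric number of 3, so it is sp2.
C3 has 2 σ bonds, plus two π bonds: steric number 2 → sp.
C4 (3 σ bonds, plus one π bond) has steric number 3: sp2.
C5 carries 3 σ bonds, plus one π bond, giving a steric number of 3, so it is sp2.
C6 has 3 σ bonds, plus one π bond: steric number 3 → sp2.
C7 is sp3: 4 σ bonds, 4 electron-density regions.
C8 (4 σ bonds) has steric number 4: sp3.
C9 carries 3 σ bonds, plus one π bond, giving a steric number of 3, so it is sp2.

C1 sp3, C2 sp2, C3 sp, C4 sp2, C5 sp2, C6 sp2, C7 sp3, C8 sp3, C9 sp2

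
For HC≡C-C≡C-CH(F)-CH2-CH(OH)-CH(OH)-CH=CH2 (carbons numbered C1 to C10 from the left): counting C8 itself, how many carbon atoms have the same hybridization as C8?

C8 is sp3 (only σ bonds).
C1: sp
C2: sp
C3: sp
C4: sp
C5: sp3 ✓
C6: sp3 ✓
C7: sp3 ✓
C8: sp3 ✓
C9: sp2
C10: sp2
4 carbons are sp3.

4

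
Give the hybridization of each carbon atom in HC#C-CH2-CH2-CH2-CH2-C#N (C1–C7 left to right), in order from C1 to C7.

C1 sp, C2 sp, C3 sp3, C4 sp3, C5 sp3, C6 sp3, C7 sp

C1 has 2 σ bonds, plus two π bonds: steric number 2 → sp.
C2 has 2 σ bonds, plus two π bonds: steric number 2 → sp.
C3 is sp3: 4 σ bonds, 4 electron-density regions.
C4 (4 σ bonds) has steric number 4: sp3.
C5: 4 σ bonds; 4 regions of electron density → sp3.
C6 carries 4 σ bonds, giving a steric number of 4, so it is sp3.
C7: 2 σ bonds, plus two π bonds; 2 regions of electron density → sp.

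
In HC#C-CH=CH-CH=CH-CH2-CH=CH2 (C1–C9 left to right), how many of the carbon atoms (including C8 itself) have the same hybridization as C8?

C8 is sp2 (one π bond).
C1: sp
C2: sp
C3: sp2 ✓
C4: sp2 ✓
C5: sp2 ✓
C6: sp2 ✓
C7: sp3
C8: sp2 ✓
C9: sp2 ✓
6 carbons are sp2.

6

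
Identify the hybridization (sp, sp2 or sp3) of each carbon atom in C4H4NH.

Each carbon atom: 3 σ bonds, plus one π bond; 3 regions of electron density → sp2.

sp2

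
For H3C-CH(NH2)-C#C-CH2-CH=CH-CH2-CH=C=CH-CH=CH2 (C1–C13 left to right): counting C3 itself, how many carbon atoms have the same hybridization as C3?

3

C3 is sp (two π bonds).
C1: sp3
C2: sp3
C3: sp ✓
C4: sp ✓
C5: sp3
C6: sp2
C7: sp2
C8: sp3
C9: sp2
C10: sp ✓
C11: sp2
C12: sp2
C13: sp2
3 carbons are sp.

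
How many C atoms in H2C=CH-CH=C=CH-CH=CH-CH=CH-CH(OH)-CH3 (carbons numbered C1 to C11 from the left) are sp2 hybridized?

C1: sp2 ✓
C2: sp2 ✓
C3: sp2 ✓
C4: sp
C5: sp2 ✓
C6: sp2 ✓
C7: sp2 ✓
C8: sp2 ✓
C9: sp2 ✓
C10: sp3
C11: sp3
C1, C2, C3, C5, C6, C7, C8, C9 → 8 sp2 carbons.

8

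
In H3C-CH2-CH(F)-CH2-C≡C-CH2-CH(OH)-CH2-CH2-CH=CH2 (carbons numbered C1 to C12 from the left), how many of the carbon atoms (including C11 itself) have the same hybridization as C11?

2

C11 is sp2 (one π bond).
C1: sp3
C2: sp3
C3: sp3
C4: sp3
C5: sp
C6: sp
C7: sp3
C8: sp3
C9: sp3
C10: sp3
C11: sp2 ✓
C12: sp2 ✓
2 carbons are sp2.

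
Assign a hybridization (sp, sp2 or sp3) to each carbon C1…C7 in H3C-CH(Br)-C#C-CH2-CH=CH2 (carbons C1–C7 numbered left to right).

C1 (4 σ bonds) has steric number 4: sp3.
C2: 4 σ bonds — 4 electron domains, sp3.
C3 has 2 σ bonds, plus two π bonds: steric number 2 → sp.
C4 (2 σ bonds, plus two π bonds) has steric number 2: sp.
C5 (4 σ bonds) has steric number 4: sp3.
C6: 3 σ bonds, plus one π bond; 3 regions of electron density → sp2.
C7: 3 σ bonds, plus one π bond; 3 regions of electron density → sp2.

C1 sp3, C2 sp3, C3 sp, C4 sp, C5 sp3, C6 sp2, C7 sp2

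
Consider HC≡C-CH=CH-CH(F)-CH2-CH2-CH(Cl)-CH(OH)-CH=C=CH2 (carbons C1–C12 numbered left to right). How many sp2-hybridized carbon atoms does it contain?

4

C1: sp
C2: sp
C3: sp2 ✓
C4: sp2 ✓
C5: sp3
C6: sp3
C7: sp3
C8: sp3
C9: sp3
C10: sp2 ✓
C11: sp
C12: sp2 ✓
C3, C4, C10, C12 → 4 sp2 carbons.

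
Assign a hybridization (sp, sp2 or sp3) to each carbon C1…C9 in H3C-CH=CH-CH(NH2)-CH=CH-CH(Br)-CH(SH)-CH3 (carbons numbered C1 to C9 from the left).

C1 — 4 σ bonds. Steric number 4, so sp3.
C2 is sp2: 3 σ bonds, plus one π bond, 3 electron-density regions.
C3 is sp2: 3 σ bonds, plus one π bond, 3 electron-density regions.
C4 — 4 σ bonds. Steric number 4, so sp3.
C5: 3 σ bonds, plus one π bond; 3 regions of electron density → sp2.
C6 (3 σ bonds, plus one π bond) has steric number 3: sp2.
C7 — 4 σ bonds. Steric number 4, so sp3.
C8 has 4 σ bonds: steric number 4 → sp3.
C9 has 4 σ bonds: steric number 4 → sp3.

C1 sp3, C2 sp2, C3 sp2, C4 sp3, C5 sp2, C6 sp2, C7 sp3, C8 sp3, C9 sp3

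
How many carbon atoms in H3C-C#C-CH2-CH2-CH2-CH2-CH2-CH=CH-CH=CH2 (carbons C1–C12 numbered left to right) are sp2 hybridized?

4

C1: sp3
C2: sp
C3: sp
C4: sp3
C5: sp3
C6: sp3
C7: sp3
C8: sp3
C9: sp2 ✓
C10: sp2 ✓
C11: sp2 ✓
C12: sp2 ✓
C9, C10, C11, C12 → 4 sp2 carbons.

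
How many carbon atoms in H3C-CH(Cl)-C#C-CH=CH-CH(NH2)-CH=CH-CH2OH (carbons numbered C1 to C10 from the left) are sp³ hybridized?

4

C1: sp3 ✓
C2: sp3 ✓
C3: sp
C4: sp
C5: sp2
C6: sp2
C7: sp3 ✓
C8: sp2
C9: sp2
C10: sp3 ✓
C1, C2, C7, C10 → 4 sp3 carbons.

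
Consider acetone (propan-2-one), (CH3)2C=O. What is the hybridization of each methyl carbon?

sp³

Each methyl carbon carries 4 σ bonds, giving a steric number of 4, so it is sp3.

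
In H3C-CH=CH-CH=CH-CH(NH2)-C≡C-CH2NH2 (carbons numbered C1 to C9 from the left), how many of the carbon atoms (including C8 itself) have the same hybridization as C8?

C8 is sp (two π bonds).
C1: sp3
C2: sp2
C3: sp2
C4: sp2
C5: sp2
C6: sp3
C7: sp ✓
C8: sp ✓
C9: sp3
2 carbons are sp.

2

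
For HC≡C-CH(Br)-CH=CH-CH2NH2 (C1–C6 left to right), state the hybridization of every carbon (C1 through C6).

C1: 2 σ bonds, plus two π bonds; 2 regions of electron density → sp.
C2: 2 σ bonds, plus two π bonds — 2 electron domains, sp.
C3 is sp3: 4 σ bonds, 4 electron-density regions.
C4 has 3 σ bonds, plus one π bond: steric number 3 → sp2.
C5: 3 σ bonds, plus one π bond; 3 regions of electron density → sp2.
C6 — 4 σ bonds. Steric number 4, so sp3.

C1 sp, C2 sp, C3 sp3, C4 sp2, C5 sp2, C6 sp3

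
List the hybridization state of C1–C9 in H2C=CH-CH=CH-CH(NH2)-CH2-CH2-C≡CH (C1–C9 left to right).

C1: 3 σ bonds, plus one π bond — 3 electron domains, sp2.
C2 — 3 σ bonds, plus one π bond. Steric number 3, so sp2.
C3: 3 σ bonds, plus one π bond; 3 regions of electron density → sp2.
C4: 3 σ bonds, plus one π bond; 3 regions of electron density → sp2.
C5 has 4 σ bonds: steric number 4 → sp3.
C6 has 4 σ bonds: steric number 4 → sp3.
C7 carries 4 σ bonds, giving a steric number of 4, so it is sp3.
C8 has 2 σ bonds, plus two π bonds: steric number 2 → sp.
C9 — 2 σ bonds, plus two π bonds. Steric number 2, so sp.

C1 sp2, C2 sp2, C3 sp2, C4 sp2, C5 sp3, C6 sp3, C7 sp3, C8 sp, C9 sp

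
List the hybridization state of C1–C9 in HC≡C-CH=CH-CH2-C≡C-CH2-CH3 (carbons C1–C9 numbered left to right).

C1 is sp: 2 σ bonds, plus two π bonds, 2 electron-density regions.
C2 is sp: 2 σ bonds, plus two π bonds, 2 electron-density regions.
C3 has 3 σ bonds, plus one π bond: steric number 3 → sp2.
C4 — 3 σ bonds, plus one π bond. Steric number 3, so sp2.
C5 (4 σ bonds) has steric number 4: sp3.
C6: 2 σ bonds, plus two π bonds; 2 regions of electron density → sp.
C7 — 2 σ bonds, plus two π bonds. Steric number 2, so sp.
C8 is sp3: 4 σ bonds, 4 electron-density regions.
C9 (4 σ bonds) has steric number 4: sp3.

C1 sp, C2 sp, C3 sp2, C4 sp2, C5 sp3, C6 sp, C7 sp, C8 sp3, C9 sp3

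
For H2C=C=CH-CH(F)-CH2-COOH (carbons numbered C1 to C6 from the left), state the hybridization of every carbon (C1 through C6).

C1 carries 3 σ bonds, plus one π bond, giving a steric number of 3, so it is sp2.
C2: 2 σ bonds, plus two π bonds; 2 regions of electron density → sp.
C3 has 3 σ bonds, plus one π bond: steric number 3 → sp2.
C4: 4 σ bonds — 4 electron domains, sp3.
C5 (4 σ bonds) has steric number 4: sp3.
C6 has 3 σ bonds, plus one π bond: steric number 3 → sp2.

C1 sp2, C2 sp, C3 sp2, C4 sp3, C5 sp3, C6 sp2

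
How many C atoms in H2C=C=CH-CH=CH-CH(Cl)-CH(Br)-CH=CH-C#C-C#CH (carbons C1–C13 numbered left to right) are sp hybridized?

5

C1: sp2
C2: sp ✓
C3: sp2
C4: sp2
C5: sp2
C6: sp3
C7: sp3
C8: sp2
C9: sp2
C10: sp ✓
C11: sp ✓
C12: sp ✓
C13: sp ✓
C2, C10, C11, C12, C13 → 5 sp carbons.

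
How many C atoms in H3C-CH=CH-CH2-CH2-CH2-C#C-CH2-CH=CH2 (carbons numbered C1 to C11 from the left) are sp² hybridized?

4

C1: sp3
C2: sp2 ✓
C3: sp2 ✓
C4: sp3
C5: sp3
C6: sp3
C7: sp
C8: sp
C9: sp3
C10: sp2 ✓
C11: sp2 ✓
C2, C3, C10, C11 → 4 sp2 carbons.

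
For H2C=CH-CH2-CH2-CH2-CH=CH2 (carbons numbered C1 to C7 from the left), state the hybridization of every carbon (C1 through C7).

C1: 3 σ bonds, plus one π bond — 3 electron domains, sp2.
C2 is sp2: 3 σ bonds, plus one π bond, 3 electron-density regions.
C3 is sp3: 4 σ bonds, 4 electron-density regions.
C4 has 4 σ bonds: steric number 4 → sp3.
C5 (4 σ bonds) has steric number 4: sp3.
C6 carries 3 σ bonds, plus one π bond, giving a steric number of 3, so it is sp2.
C7 — 3 σ bonds, plus one π bond. Steric number 3, so sp2.

C1 sp2, C2 sp2, C3 sp3, C4 sp3, C5 sp3, C6 sp2, C7 sp2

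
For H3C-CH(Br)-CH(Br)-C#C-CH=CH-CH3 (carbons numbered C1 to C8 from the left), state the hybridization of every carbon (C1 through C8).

C1 sp3, C2 sp3, C3 sp3, C4 sp, C5 sp, C6 sp2, C7 sp2, C8 sp3

C1 is sp3: 4 σ bonds, 4 electron-density regions.
C2 carries 4 σ bonds, giving a steric number of 4, so it is sp3.
C3 (4 σ bonds) has steric number 4: sp3.
C4 (2 σ bonds, plus two π bonds) has steric number 2: sp.
C5 — 2 σ bonds, plus two π bonds. Steric number 2, so sp.
C6 (3 σ bonds, plus one π bond) has steric number 3: sp2.
C7 — 3 σ bonds, plus one π bond. Steric number 3, so sp2.
C8: 4 σ bonds; 4 regions of electron density → sp3.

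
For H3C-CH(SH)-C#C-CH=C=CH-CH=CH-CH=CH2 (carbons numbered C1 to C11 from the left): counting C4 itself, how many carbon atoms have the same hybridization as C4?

3

C4 is sp (two π bonds).
C1: sp3
C2: sp3
C3: sp ✓
C4: sp ✓
C5: sp2
C6: sp ✓
C7: sp2
C8: sp2
C9: sp2
C10: sp2
C11: sp2
3 carbons are sp.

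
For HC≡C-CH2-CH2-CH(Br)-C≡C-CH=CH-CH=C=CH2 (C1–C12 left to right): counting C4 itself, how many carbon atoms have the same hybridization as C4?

C4 is sp3 (only σ bonds).
C1: sp
C2: sp
C3: sp3 ✓
C4: sp3 ✓
C5: sp3 ✓
C6: sp
C7: sp
C8: sp2
C9: sp2
C10: sp2
C11: sp
C12: sp2
3 carbons are sp3.

3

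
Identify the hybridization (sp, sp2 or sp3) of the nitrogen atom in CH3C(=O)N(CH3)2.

sp^2

Amide resonance: N lone pair conjugated with C=O → sp2.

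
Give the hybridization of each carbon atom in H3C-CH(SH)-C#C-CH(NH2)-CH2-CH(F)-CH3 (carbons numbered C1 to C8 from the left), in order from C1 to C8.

C1: 4 σ bonds; 4 regions of electron density → sp3.
C2 is sp3: 4 σ bonds, 4 electron-density regions.
C3 carries 2 σ bonds, plus two π bonds, giving a steric number of 2, so it is sp.
C4: 2 σ bonds, plus two π bonds; 2 regions of electron density → sp.
C5 carries 4 σ bonds, giving a steric number of 4, so it is sp3.
C6 (4 σ bonds) has steric number 4: sp3.
C7 is sp3: 4 σ bonds, 4 electron-density regions.
C8 (4 σ bonds) has steric number 4: sp3.

C1 sp3, C2 sp3, C3 sp, C4 sp, C5 sp3, C6 sp3, C7 sp3, C8 sp3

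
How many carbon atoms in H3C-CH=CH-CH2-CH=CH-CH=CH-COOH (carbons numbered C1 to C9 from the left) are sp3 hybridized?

2

C1: sp3 ✓
C2: sp2
C3: sp2
C4: sp3 ✓
C5: sp2
C6: sp2
C7: sp2
C8: sp2
C9: sp2
C1, C4 → 2 sp3 carbons.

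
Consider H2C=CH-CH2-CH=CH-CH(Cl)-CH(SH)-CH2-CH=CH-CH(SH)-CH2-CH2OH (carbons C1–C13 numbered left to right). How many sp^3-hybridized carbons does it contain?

7

C1: sp2
C2: sp2
C3: sp3 ✓
C4: sp2
C5: sp2
C6: sp3 ✓
C7: sp3 ✓
C8: sp3 ✓
C9: sp2
C10: sp2
C11: sp3 ✓
C12: sp3 ✓
C13: sp3 ✓
C3, C6, C7, C8, C11, C12, C13 → 7 sp3 carbons.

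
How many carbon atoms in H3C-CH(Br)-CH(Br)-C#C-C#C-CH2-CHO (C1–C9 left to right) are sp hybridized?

C1: sp3
C2: sp3
C3: sp3
C4: sp ✓
C5: sp ✓
C6: sp ✓
C7: sp ✓
C8: sp3
C9: sp2
C4, C5, C6, C7 → 4 sp carbons.

4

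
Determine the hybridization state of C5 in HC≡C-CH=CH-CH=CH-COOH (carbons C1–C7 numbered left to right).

sp^2

C5 is sp2: 3 σ bonds, plus one π bond, 3 electron-density regions.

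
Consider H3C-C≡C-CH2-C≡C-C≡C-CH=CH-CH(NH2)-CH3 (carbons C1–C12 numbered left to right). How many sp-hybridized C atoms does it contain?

C1: sp3
C2: sp ✓
C3: sp ✓
C4: sp3
C5: sp ✓
C6: sp ✓
C7: sp ✓
C8: sp ✓
C9: sp2
C10: sp2
C11: sp3
C12: sp3
C2, C3, C5, C6, C7, C8 → 6 sp carbons.

6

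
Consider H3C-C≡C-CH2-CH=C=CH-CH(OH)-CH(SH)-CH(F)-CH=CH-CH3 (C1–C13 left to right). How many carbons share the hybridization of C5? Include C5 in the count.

C5 is sp2 (one π bond).
C1: sp3
C2: sp
C3: sp
C4: sp3
C5: sp2 ✓
C6: sp
C7: sp2 ✓
C8: sp3
C9: sp3
C10: sp3
C11: sp2 ✓
C12: sp2 ✓
C13: sp3
4 carbons are sp2.

4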